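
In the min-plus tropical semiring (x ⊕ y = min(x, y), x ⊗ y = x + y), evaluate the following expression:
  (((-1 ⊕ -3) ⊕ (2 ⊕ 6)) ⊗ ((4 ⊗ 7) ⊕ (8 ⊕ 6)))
(((-1 ⊕ -3) ⊕ (2 ⊕ 6)) ⊗ ((4 ⊗ 7) ⊕ (8 ⊕ 6))) = 3

Expand innermost to outermost. Recall ⊕ takes the minimum of its arguments and ⊗ takes their sum. Working out the expression (((-1 ⊕ -3) ⊕ (2 ⊕ 6)) ⊗ ((4 ⊗ 7) ⊕ (8 ⊕ 6))) gives 3.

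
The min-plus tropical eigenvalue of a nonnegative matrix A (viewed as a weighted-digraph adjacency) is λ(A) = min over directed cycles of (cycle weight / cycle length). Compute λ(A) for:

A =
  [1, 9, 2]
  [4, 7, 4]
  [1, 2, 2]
λ(A) = 1

Enumerate directed cycles and compute their means (weight / length). Sample:
  cycle 0 → 0: weight = 1, length = 1, mean = 1/1 ≈ 1.000
  cycle 1 → 1: weight = 7, length = 1, mean = 7/1 ≈ 7.000
  cycle 2 → 2: weight = 2, length = 1, mean = 2/1 ≈ 2.000
  cycle 0 → 1 → 0: weight = 13, length = 2, mean = 13/2 ≈ 6.500
  cycle 0 → 2 → 0: weight = 3, length = 2, mean = 3/2 ≈ 1.500
  cycle 1 → 0 → 1: weight = 13, length = 2, mean = 13/2 ≈ 6.500
Minimum mean = 1.000, attained e.g. along the cycle 0 → 0 with weight 1 and length 1. So λ(A) = 1/1 = 1.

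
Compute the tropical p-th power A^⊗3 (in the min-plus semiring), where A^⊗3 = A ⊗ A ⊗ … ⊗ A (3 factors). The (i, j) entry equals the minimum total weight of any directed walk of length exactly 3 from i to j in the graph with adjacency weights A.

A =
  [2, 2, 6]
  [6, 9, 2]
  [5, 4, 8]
A^⊗3 =
  [6, 6, 6]
  [9, 9, 8]
  [9, 9, 9]

Each entry (A^⊗3)_ij equals the minimum over all length-3 walks i = v_0 → v_1 → … → v_3 = j of Σ_t A[v_t][v_{t+1}]. For example, for (i, j) = (0, 2) we minimise over 9 possible intermediate vertex sequences; the minimum is 6, attained along the walk 0 → 0 → 1 → 2.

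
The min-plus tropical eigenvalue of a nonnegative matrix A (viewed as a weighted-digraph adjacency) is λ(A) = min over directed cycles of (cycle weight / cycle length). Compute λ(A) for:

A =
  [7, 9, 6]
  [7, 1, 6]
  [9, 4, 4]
λ(A) = 1

Enumerate directed cycles and compute their means (weight / length). Sample:
  cycle 0 → 0: weight = 7, length = 1, mean = 7/1 ≈ 7.000
  cycle 1 → 1: weight = 1, length = 1, mean = 1/1 ≈ 1.000
  cycle 2 → 2: weight = 4, length = 1, mean = 4/1 ≈ 4.000
  cycle 0 → 1 → 0: weight = 16, length = 2, mean = 16/2 ≈ 8.000
  cycle 0 → 2 → 0: weight = 15, length = 2, mean = 15/2 ≈ 7.500
  cycle 1 → 0 → 1: weight = 16, length = 2, mean = 16/2 ≈ 8.000
Minimum mean = 1.000, attained e.g. along the cycle 1 → 1 with weight 1 and length 1. So λ(A) = 1/1 = 1.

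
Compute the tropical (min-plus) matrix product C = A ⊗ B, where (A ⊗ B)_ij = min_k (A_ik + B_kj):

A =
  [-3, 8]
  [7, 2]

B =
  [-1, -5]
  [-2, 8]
A ⊗ B =
  [-4, -8]
  [0, 2]

Apply the min-plus product entry-by-entry:
  C[0][0] = min over k of (A[0][0] + B[0][0] = -3 + -1 = -4, A[0][1] + B[1][0] = 8 + -2 = 6) = -4 (attained at k = 0)
  C[0][1] = min over k of (A[0][0] + B[0][1] = -3 + -5 = -8, A[0][1] + B[1][1] = 8 + 8 = 16) = -8 (attained at k = 0)
  C[1][0] = min over k of (A[1][0] + B[0][0] = 7 + -1 = 6, A[1][1] + B[1][0] = 2 + -2 = 0) = 0 (attained at k = 1)
  C[1][1] = min over k of (A[1][0] + B[0][1] = 7 + -5 = 2, A[1][1] + B[1][1] = 2 + 8 = 10) = 2 (attained at k = 0)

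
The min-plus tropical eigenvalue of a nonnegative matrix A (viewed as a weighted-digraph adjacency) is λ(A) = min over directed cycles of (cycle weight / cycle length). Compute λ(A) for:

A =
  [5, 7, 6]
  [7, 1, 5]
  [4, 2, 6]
λ(A) = 1

Enumerate directed cycles and compute their means (weight / length). Sample:
  cycle 0 → 0: weight = 5, length = 1, mean = 5/1 ≈ 5.000
  cycle 1 → 1: weight = 1, length = 1, mean = 1/1 ≈ 1.000
  cycle 2 → 2: weight = 6, length = 1, mean = 6/1 ≈ 6.000
  cycle 0 → 1 → 0: weight = 14, length = 2, mean = 14/2 ≈ 7.000
  cycle 0 → 2 → 0: weight = 10, length = 2, mean = 10/2 ≈ 5.000
  cycle 1 → 0 → 1: weight = 14, length = 2, mean = 14/2 ≈ 7.000
Minimum mean = 1.000, attained e.g. along the cycle 1 → 1 with weight 1 and length 1. So λ(A) = 1/1 = 1.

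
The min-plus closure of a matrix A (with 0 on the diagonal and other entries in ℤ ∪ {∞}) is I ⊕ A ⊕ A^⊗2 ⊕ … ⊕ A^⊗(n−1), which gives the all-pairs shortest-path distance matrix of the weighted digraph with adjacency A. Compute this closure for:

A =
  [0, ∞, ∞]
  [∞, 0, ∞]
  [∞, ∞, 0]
Closure =
  [0, ∞, ∞]
  [∞, 0, ∞]
  [∞, ∞, 0]

This is the Floyd-Warshall all-pairs shortest-path computation. For each intermediate vertex k = 0, 1, …, 2, update dist[i][j] ← min(dist[i][j], dist[i][k] + dist[k][j]). The final matrix gives, for each (i, j), the minimum total weight of any directed path from i to j (possibly empty when i = j).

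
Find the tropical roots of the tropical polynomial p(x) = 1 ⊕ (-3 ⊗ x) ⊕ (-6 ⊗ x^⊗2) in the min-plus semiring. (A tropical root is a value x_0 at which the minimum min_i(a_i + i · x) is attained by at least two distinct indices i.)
Roots: {3, 4}

Each tropical root is a break point of the lower envelope of the lines y = a_i + i · x (there are 3 lines, with slopes 0, 1, ..., 2). Only the lines that attain the minimum somewhere contribute to roots; other lines are dominated. Here the surviving (envelope) indices are i = 2, i = 1, i = 0.
Intersections between consecutive envelope lines give the roots: for adjacent envelope indices i < j the intersection is x = (a_i − a_j) / (j − i). Reading off the sorted break points: {3, 4}.
Verification: at each break x_0, at least two indices attain the minimum of min_i(a_i + i · x_0).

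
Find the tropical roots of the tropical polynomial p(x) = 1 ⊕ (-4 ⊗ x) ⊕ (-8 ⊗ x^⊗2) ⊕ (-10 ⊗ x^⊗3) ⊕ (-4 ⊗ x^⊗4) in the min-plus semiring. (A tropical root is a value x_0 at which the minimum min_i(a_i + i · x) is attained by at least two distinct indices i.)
Roots: {-6, 2, 4, 5}

Each tropical root is a break point of the lower envelope of the lines y = a_i + i · x (there are 5 lines, with slopes 0, 1, ..., 4). Only the lines that attain the minimum somewhere contribute to roots; other lines are dominated. Here the surviving (envelope) indices are i = 4, i = 3, i = 2, i = 1, i = 0.
Intersections between consecutive envelope lines give the roots: for adjacent envelope indices i < j the intersection is x = (a_i − a_j) / (j − i). Reading off the sorted break points: {-6, 2, 4, 5}.
Verification: at each break x_0, at least two indices attain the minimum of min_i(a_i + i · x_0).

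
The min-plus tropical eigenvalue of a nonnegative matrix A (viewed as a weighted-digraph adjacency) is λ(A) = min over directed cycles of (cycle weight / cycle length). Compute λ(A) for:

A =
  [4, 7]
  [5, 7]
λ(A) = 4

Enumerate directed cycles and compute their means (weight / length). Sample:
  cycle 0 → 0: weight = 4, length = 1, mean = 4/1 ≈ 4.000
  cycle 1 → 1: weight = 7, length = 1, mean = 7/1 ≈ 7.000
  cycle 0 → 1 → 0: weight = 12, length = 2, mean = 12/2 ≈ 6.000
  cycle 1 → 0 → 1: weight = 12, length = 2, mean = 12/2 ≈ 6.000
Minimum mean = 4.000, attained e.g. along the cycle 0 → 0 with weight 4 and length 1. So λ(A) = 4/1 = 4.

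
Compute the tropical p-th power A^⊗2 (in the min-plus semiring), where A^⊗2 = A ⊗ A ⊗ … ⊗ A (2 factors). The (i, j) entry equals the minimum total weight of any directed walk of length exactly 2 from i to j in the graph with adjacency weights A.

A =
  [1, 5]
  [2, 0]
A^⊗2 =
  [2, 5]
  [2, 0]

Each entry (A^⊗2)_ij equals the minimum over all length-2 walks i = v_0 → v_1 → … → v_2 = j of Σ_t A[v_t][v_{t+1}]. For example, for (i, j) = (0, 1) we minimise over 2 possible intermediate vertex sequences; the minimum is 5, attained along the walk 0 → 1 → 1.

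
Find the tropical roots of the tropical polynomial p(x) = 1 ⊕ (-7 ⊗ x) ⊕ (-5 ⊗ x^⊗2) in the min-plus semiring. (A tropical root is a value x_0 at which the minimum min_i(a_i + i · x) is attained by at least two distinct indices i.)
Roots: {-2, 8}

Each tropical root is a break point of the lower envelope of the lines y = a_i + i · x (there are 3 lines, with slopes 0, 1, ..., 2). Only the lines that attain the minimum somewhere contribute to roots; other lines are dominated. Here the surviving (envelope) indices are i = 2, i = 1, i = 0.
Intersections between consecutive envelope lines give the roots: for adjacent envelope indices i < j the intersection is x = (a_i − a_j) / (j − i). Reading off the sorted break points: {-2, 8}.
Verification: at each break x_0, at least two indices attain the minimum of min_i(a_i + i · x_0).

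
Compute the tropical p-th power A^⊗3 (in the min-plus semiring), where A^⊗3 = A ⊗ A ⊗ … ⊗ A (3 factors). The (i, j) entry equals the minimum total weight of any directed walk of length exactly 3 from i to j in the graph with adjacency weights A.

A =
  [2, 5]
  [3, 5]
A^⊗3 =
  [6, 9]
  [7, 10]

Each entry (A^⊗3)_ij equals the minimum over all length-3 walks i = v_0 → v_1 → … → v_3 = j of Σ_t A[v_t][v_{t+1}]. For example, for (i, j) = (0, 1) we minimise over 4 possible intermediate vertex sequences; the minimum is 9, attained along the walk 0 → 0 → 0 → 1.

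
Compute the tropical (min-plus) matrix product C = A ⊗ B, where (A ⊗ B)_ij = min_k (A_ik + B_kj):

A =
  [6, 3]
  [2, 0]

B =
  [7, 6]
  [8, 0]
A ⊗ B =
  [11, 3]
  [8, 0]

Apply the min-plus product entry-by-entry:
  C[0][0] = min over k of (A[0][0] + B[0][0] = 6 + 7 = 13, A[0][1] + B[1][0] = 3 + 8 = 11) = 11 (attained at k = 1)
  C[0][1] = min over k of (A[0][0] + B[0][1] = 6 + 6 = 12, A[0][1] + B[1][1] = 3 + 0 = 3) = 3 (attained at k = 1)
  C[1][0] = min over k of (A[1][0] + B[0][0] = 2 + 7 = 9, A[1][1] + B[1][0] = 0 + 8 = 8) = 8 (attained at k = 1)
  C[1][1] = min over k of (A[1][0] + B[0][1] = 2 + 6 = 8, A[1][1] + B[1][1] = 0 + 0 = 0) = 0 (attained at k = 1)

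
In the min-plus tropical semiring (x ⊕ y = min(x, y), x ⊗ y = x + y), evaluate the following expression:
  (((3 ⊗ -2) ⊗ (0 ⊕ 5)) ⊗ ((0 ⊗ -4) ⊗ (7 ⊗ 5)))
(((3 ⊗ -2) ⊗ (0 ⊕ 5)) ⊗ ((0 ⊗ -4) ⊗ (7 ⊗ 5))) = 9

Expand innermost to outermost. Recall ⊕ takes the minimum of its arguments and ⊗ takes their sum. Working out the expression (((3 ⊗ -2) ⊗ (0 ⊕ 5)) ⊗ ((0 ⊗ -4) ⊗ (7 ⊗ 5))) gives 9.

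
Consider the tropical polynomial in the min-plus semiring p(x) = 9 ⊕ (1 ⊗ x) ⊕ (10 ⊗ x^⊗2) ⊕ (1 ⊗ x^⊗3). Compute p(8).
p(8) = 9

A tropical monomial a ⊗ x^⊗i evaluates to a + i · x. Evaluating each term at x = 8:
  Term 0 contributes 9 + 0 · 8 = 9
  Term 1 contributes 1 + 1 · 8 = 9
  Term 2 contributes 10 + 2 · 8 = 26
  Term 3 contributes 1 + 3 · 8 = 25
p(8) = ⊕ of these = min[9, 9, 26, 25] = 9.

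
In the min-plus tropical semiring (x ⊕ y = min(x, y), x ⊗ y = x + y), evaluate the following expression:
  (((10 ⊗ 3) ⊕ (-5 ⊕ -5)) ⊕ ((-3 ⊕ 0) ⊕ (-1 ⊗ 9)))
(((10 ⊗ 3) ⊕ (-5 ⊕ -5)) ⊕ ((-3 ⊕ 0) ⊕ (-1 ⊗ 9))) = -5

Expand innermost to outermost. Recall ⊕ takes the minimum of its arguments and ⊗ takes their sum. Working out the expression (((10 ⊗ 3) ⊕ (-5 ⊕ -5)) ⊕ ((-3 ⊕ 0) ⊕ (-1 ⊗ 9))) gives -5.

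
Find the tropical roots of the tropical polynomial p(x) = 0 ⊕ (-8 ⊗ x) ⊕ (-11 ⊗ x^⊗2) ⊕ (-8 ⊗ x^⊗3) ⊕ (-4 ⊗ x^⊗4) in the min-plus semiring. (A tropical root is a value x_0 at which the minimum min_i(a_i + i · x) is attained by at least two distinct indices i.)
Roots: {-4, -3, 3, 8}

Each tropical root is a break point of the lower envelope of the lines y = a_i + i · x (there are 5 lines, with slopes 0, 1, ..., 4). Only the lines that attain the minimum somewhere contribute to roots; other lines are dominated. Here the surviving (envelope) indices are i = 4, i = 3, i = 2, i = 1, i = 0.
Intersections between consecutive envelope lines give the roots: for adjacent envelope indices i < j the intersection is x = (a_i − a_j) / (j − i). Reading off the sorted break points: {-4, -3, 3, 8}.
Verification: at each break x_0, at least two indices attain the minimum of min_i(a_i + i · x_0).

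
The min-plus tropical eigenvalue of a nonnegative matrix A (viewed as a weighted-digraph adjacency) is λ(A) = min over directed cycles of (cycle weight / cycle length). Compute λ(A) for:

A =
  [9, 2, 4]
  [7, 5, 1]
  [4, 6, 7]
λ(A) = 7/3

Enumerate directed cycles and compute their means (weight / length). Sample:
  cycle 0 → 0: weight = 9, length = 1, mean = 9/1 ≈ 9.000
  cycle 1 → 1: weight = 5, length = 1, mean = 5/1 ≈ 5.000
  cycle 2 → 2: weight = 7, length = 1, mean = 7/1 ≈ 7.000
  cycle 0 → 1 → 0: weight = 9, length = 2, mean = 9/2 ≈ 4.500
  cycle 0 → 2 → 0: weight = 8, length = 2, mean = 8/2 ≈ 4.000
  cycle 1 → 0 → 1: weight = 9, length = 2, mean = 9/2 ≈ 4.500
Minimum mean = 2.333, attained e.g. along the cycle 0 → 1 → 2 → 0 with weight 7 and length 3. So λ(A) = 7/3 = 7/3.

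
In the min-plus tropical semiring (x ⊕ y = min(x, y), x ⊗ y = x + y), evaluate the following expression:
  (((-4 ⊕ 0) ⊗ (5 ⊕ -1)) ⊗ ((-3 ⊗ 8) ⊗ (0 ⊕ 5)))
(((-4 ⊕ 0) ⊗ (5 ⊕ -1)) ⊗ ((-3 ⊗ 8) ⊗ (0 ⊕ 5))) = 0

Expand innermost to outermost. Recall ⊕ takes the minimum of its arguments and ⊗ takes their sum. Working out the expression (((-4 ⊕ 0) ⊗ (5 ⊕ -1)) ⊗ ((-3 ⊗ 8) ⊗ (0 ⊕ 5))) gives 0.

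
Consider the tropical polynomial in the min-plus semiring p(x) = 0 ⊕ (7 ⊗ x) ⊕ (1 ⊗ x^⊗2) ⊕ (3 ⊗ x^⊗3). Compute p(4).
p(4) = 0

A tropical monomial a ⊗ x^⊗i evaluates to a + i · x. Evaluating each term at x = 4:
  Term 0 contributes 0 + 0 · 4 = 0
  Term 1 contributes 7 + 1 · 4 = 11
  Term 2 contributes 1 + 2 · 4 = 9
  Term 3 contributes 3 + 3 · 4 = 15
p(4) = ⊕ of these = min[0, 11, 9, 15] = 0.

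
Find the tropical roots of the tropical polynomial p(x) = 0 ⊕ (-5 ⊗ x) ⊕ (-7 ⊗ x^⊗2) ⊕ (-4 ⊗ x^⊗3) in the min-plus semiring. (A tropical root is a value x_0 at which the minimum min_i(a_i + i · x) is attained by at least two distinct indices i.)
Roots: {-3, 2, 5}

Each tropical root is a break point of the lower envelope of the lines y = a_i + i · x (there are 4 lines, with slopes 0, 1, ..., 3). Only the lines that attain the minimum somewhere contribute to roots; other lines are dominated. Here the surviving (envelope) indices are i = 3, i = 2, i = 1, i = 0.
Intersections between consecutive envelope lines give the roots: for adjacent envelope indices i < j the intersection is x = (a_i − a_j) / (j − i). Reading off the sorted break points: {-3, 2, 5}.
Verification: at each break x_0, at least two indices attain the minimum of min_i(a_i + i · x_0).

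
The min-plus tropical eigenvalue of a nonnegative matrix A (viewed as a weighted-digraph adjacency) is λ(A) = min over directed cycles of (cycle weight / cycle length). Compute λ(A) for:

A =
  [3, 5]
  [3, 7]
λ(A) = 3

Enumerate directed cycles and compute their means (weight / length). Sample:
  cycle 0 → 0: weight = 3, length = 1, mean = 3/1 ≈ 3.000
  cycle 1 → 1: weight = 7, length = 1, mean = 7/1 ≈ 7.000
  cycle 0 → 1 → 0: weight = 8, length = 2, mean = 8/2 ≈ 4.000
  cycle 1 → 0 → 1: weight = 8, length = 2, mean = 8/2 ≈ 4.000
Minimum mean = 3.000, attained e.g. along the cycle 0 → 0 with weight 3 and length 1. So λ(A) = 3/1 = 3.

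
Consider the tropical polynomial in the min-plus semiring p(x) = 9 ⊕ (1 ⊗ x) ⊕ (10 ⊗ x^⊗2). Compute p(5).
p(5) = 6

A tropical monomial a ⊗ x^⊗i evaluates to a + i · x. Evaluating each term at x = 5:
  Term 0 contributes 9 + 0 · 5 = 9
  Term 1 contributes 1 + 1 · 5 = 6
  Term 2 contributes 10 + 2 · 5 = 20
p(5) = ⊕ of these = min[9, 6, 20] = 6.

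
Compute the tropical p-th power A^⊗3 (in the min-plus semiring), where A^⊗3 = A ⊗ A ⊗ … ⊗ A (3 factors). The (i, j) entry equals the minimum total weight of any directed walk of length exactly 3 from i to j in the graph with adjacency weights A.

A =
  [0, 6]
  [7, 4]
A^⊗3 =
  [0, 6]
  [7, 12]

Each entry (A^⊗3)_ij equals the minimum over all length-3 walks i = v_0 → v_1 → … → v_3 = j of Σ_t A[v_t][v_{t+1}]. For example, for (i, j) = (0, 1) we minimise over 4 possible intermediate vertex sequences; the minimum is 6, attained along the walk 0 → 0 → 0 → 1.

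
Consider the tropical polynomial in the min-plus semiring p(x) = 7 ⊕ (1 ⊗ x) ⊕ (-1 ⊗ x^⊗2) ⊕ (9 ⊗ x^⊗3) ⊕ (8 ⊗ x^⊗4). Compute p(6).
p(6) = 7

A tropical monomial a ⊗ x^⊗i evaluates to a + i · x. Evaluating each term at x = 6:
  Term 0 contributes 7 + 0 · 6 = 7
  Term 1 contributes 1 + 1 · 6 = 7
  Term 2 contributes -1 + 2 · 6 = 11
  Term 3 contributes 9 + 3 · 6 = 27
  Term 4 contributes 8 + 4 · 6 = 32
p(6) = ⊕ of these = min[7, 7, 11, 27, 32] = 7.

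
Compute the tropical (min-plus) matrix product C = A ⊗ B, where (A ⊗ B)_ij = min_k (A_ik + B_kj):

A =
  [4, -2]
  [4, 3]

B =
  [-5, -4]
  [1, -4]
A ⊗ B =
  [-1, -6]
  [-1, -1]

Apply the min-plus product entry-by-entry:
  C[0][0] = min over k of (A[0][0] + B[0][0] = 4 + -5 = -1, A[0][1] + B[1][0] = -2 + 1 = -1) = -1 (attained at k = 0)
  C[0][1] = min over k of (A[0][0] + B[0][1] = 4 + -4 = 0, A[0][1] + B[1][1] = -2 + -4 = -6) = -6 (attained at k = 1)
  C[1][0] = min over k of (A[1][0] + B[0][0] = 4 + -5 = -1, A[1][1] + B[1][0] = 3 + 1 = 4) = -1 (attained at k = 0)
  C[1][1] = min over k of (A[1][0] + B[0][1] = 4 + -4 = 0, A[1][1] + B[1][1] = 3 + -4 = -1) = -1 (attained at k = 1)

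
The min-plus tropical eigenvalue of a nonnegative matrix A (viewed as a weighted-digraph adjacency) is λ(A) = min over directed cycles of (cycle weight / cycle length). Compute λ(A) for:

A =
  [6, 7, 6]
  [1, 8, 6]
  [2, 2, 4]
λ(A) = 3

Enumerate directed cycles and compute their means (weight / length). Sample:
  cycle 0 → 0: weight = 6, length = 1, mean = 6/1 ≈ 6.000
  cycle 1 → 1: weight = 8, length = 1, mean = 8/1 ≈ 8.000
  cycle 2 → 2: weight = 4, length = 1, mean = 4/1 ≈ 4.000
  cycle 0 → 1 → 0: weight = 8, length = 2, mean = 8/2 ≈ 4.000
  cycle 0 → 2 → 0: weight = 8, length = 2, mean = 8/2 ≈ 4.000
  cycle 1 → 0 → 1: weight = 8, length = 2, mean = 8/2 ≈ 4.000
Minimum mean = 3.000, attained e.g. along the cycle 0 → 2 → 1 → 0 with weight 9 and length 3. So λ(A) = 9/3 = 3.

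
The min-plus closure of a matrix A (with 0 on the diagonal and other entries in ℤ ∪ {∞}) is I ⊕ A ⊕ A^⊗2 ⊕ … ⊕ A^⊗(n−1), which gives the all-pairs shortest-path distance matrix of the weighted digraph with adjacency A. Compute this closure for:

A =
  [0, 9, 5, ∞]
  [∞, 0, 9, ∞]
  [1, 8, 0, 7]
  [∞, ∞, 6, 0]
Closure =
  [0, 9, 5, 12]
  [10, 0, 9, 16]
  [1, 8, 0, 7]
  [7, 14, 6, 0]

This is the Floyd-Warshall all-pairs shortest-path computation. For each intermediate vertex k = 0, 1, …, 3, update dist[i][j] ← min(dist[i][j], dist[i][k] + dist[k][j]). The final matrix gives, for each (i, j), the minimum total weight of any directed path from i to j (possibly empty when i = j).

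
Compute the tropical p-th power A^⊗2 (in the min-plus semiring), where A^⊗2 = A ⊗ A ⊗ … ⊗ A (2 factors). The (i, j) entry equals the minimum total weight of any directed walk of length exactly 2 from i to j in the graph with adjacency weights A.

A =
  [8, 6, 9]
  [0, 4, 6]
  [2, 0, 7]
A^⊗2 =
  [6, 9, 12]
  [4, 6, 9]
  [0, 4, 6]

Each entry (A^⊗2)_ij equals the minimum over all length-2 walks i = v_0 → v_1 → … → v_2 = j of Σ_t A[v_t][v_{t+1}]. For example, for (i, j) = (0, 2) we minimise over 3 possible intermediate vertex sequences; the minimum is 12, attained along the walk 0 → 1 → 2.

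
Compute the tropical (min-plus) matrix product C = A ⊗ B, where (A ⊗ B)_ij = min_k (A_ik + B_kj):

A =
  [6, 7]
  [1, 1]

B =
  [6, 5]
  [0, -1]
A ⊗ B =
  [7, 6]
  [1, 0]

Apply the min-plus product entry-by-entry:
  C[0][0] = min over k of (A[0][0] + B[0][0] = 6 + 6 = 12, A[0][1] + B[1][0] = 7 + 0 = 7) = 7 (attained at k = 1)
  C[0][1] = min over k of (A[0][0] + B[0][1] = 6 + 5 = 11, A[0][1] + B[1][1] = 7 + -1 = 6) = 6 (attained at k = 1)
  C[1][0] = min over k of (A[1][0] + B[0][0] = 1 + 6 = 7, A[1][1] + B[1][0] = 1 + 0 = 1) = 1 (attained at k = 1)
  C[1][1] = min over k of (A[1][0] + B[0][1] = 1 + 5 = 6, A[1][1] + B[1][1] = 1 + -1 = 0) = 0 (attained at k = 1)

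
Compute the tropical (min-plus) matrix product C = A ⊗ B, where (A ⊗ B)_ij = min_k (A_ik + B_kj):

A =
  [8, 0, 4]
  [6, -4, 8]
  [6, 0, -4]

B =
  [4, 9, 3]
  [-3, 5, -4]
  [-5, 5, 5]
A ⊗ B =
  [-3, 5, -4]
  [-7, 1, -8]
  [-9, 1, -4]

Apply the min-plus product entry-by-entry:
  C[0][0] = min over k of (A[0][0] + B[0][0] = 8 + 4 = 12, A[0][1] + B[1][0] = 0 + -3 = -3, A[0][2] + B[2][0] = 4 + -5 = -1) = -3 (attained at k = 1)
  C[0][1] = min over k of (A[0][0] + B[0][1] = 8 + 9 = 17, A[0][1] + B[1][1] = 0 + 5 = 5, A[0][2] + B[2][1] = 4 + 5 = 9) = 5 (attained at k = 1)
  C[0][2] = min over k of (A[0][0] + B[0][2] = 8 + 3 = 11, A[0][1] + B[1][2] = 0 + -4 = -4, A[0][2] + B[2][2] = 4 + 5 = 9) = -4 (attained at k = 1)
  C[1][0] = min over k of (A[1][0] + B[0][0] = 6 + 4 = 10, A[1][1] + B[1][0] = -4 + -3 = -7, A[1][2] + B[2][0] = 8 + -5 = 3) = -7 (attained at k = 1)
  C[1][1] = min over k of (A[1][0] + B[0][1] = 6 + 9 = 15, A[1][1] + B[1][1] = -4 + 5 = 1, A[1][2] + B[2][1] = 8 + 5 = 13) = 1 (attained at k = 1)
  C[1][2] = min over k of (A[1][0] + B[0][2] = 6 + 3 = 9, A[1][1] + B[1][2] = -4 + -4 = -8, A[1][2] + B[2][2] = 8 + 5 = 13) = -8 (attained at k = 1)
  C[2][0] = min over k of (A[2][0] + B[0][0] = 6 + 4 = 10, A[2][1] + B[1][0] = 0 + -3 = -3, A[2][2] + B[2][0] = -4 + -5 = -9) = -9 (attained at k = 2)
  C[2][1] = min over k of (A[2][0] + B[0][1] = 6 + 9 = 15, A[2][1] + B[1][1] = 0 + 5 = 5, A[2][2] + B[2][1] = -4 + 5 = 1) = 1 (attained at k = 2)
  C[2][2] = min over k of (A[2][0] + B[0][2] = 6 + 3 = 9, A[2][1] + B[1][2] = 0 + -4 = -4, A[2][2] + B[2][2] = -4 + 5 = 1) = -4 (attained at k = 1)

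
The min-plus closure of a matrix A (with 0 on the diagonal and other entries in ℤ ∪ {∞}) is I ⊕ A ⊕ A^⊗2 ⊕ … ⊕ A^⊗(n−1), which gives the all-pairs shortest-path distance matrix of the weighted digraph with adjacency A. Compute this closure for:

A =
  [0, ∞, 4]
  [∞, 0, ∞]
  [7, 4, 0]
Closure =
  [0, 8, 4]
  [∞, 0, ∞]
  [7, 4, 0]

This is the Floyd-Warshall all-pairs shortest-path computation. For each intermediate vertex k = 0, 1, …, 2, update dist[i][j] ← min(dist[i][j], dist[i][k] + dist[k][j]). The final matrix gives, for each (i, j), the minimum total weight of any directed path from i to j (possibly empty when i = j).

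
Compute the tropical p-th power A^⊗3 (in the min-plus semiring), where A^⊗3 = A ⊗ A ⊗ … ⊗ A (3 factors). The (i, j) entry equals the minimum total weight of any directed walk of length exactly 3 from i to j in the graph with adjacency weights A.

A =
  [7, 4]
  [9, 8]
A^⊗3 =
  [20, 17]
  [22, 20]

Each entry (A^⊗3)_ij equals the minimum over all length-3 walks i = v_0 → v_1 → … → v_3 = j of Σ_t A[v_t][v_{t+1}]. For example, for (i, j) = (0, 1) we minimise over 4 possible intermediate vertex sequences; the minimum is 17, attained along the walk 0 → 1 → 0 → 1.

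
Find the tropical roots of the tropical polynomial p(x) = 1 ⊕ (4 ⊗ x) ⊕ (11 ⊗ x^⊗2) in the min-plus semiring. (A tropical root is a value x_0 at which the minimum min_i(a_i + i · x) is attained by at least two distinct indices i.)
Roots: {-7, -3}

Each tropical root is a break point of the lower envelope of the lines y = a_i + i · x (there are 3 lines, with slopes 0, 1, ..., 2). Only the lines that attain the minimum somewhere contribute to roots; other lines are dominated. Here the surviving (envelope) indices are i = 2, i = 1, i = 0.
Intersections between consecutive envelope lines give the roots: for adjacent envelope indices i < j the intersection is x = (a_i − a_j) / (j − i). Reading off the sorted break points: {-7, -3}.
Verification: at each break x_0, at least two indices attain the minimum of min_i(a_i + i · x_0).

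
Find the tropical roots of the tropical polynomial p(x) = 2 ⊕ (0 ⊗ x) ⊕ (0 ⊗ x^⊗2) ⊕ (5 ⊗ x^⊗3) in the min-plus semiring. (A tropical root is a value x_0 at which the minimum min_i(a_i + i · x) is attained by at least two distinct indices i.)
Roots: {-5, 0, 2}

Each tropical root is a break point of the lower envelope of the lines y = a_i + i · x (there are 4 lines, with slopes 0, 1, ..., 3). Only the lines that attain the minimum somewhere contribute to roots; other lines are dominated. Here the surviving (envelope) indices are i = 3, i = 2, i = 1, i = 0.
Intersections between consecutive envelope lines give the roots: for adjacent envelope indices i < j the intersection is x = (a_i − a_j) / (j − i). Reading off the sorted break points: {-5, 0, 2}.
Verification: at each break x_0, at least two indices attain the minimum of min_i(a_i + i · x_0).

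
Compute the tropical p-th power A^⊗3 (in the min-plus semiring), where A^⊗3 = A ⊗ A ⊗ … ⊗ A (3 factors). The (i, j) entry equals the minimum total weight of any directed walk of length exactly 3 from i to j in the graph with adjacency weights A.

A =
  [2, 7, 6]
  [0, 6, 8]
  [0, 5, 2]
A^⊗3 =
  [6, 11, 10]
  [4, 9, 8]
  [4, 9, 6]

Each entry (A^⊗3)_ij equals the minimum over all length-3 walks i = v_0 → v_1 → … → v_3 = j of Σ_t A[v_t][v_{t+1}]. For example, for (i, j) = (0, 2) we minimise over 9 possible intermediate vertex sequences; the minimum is 10, attained along the walk 0 → 0 → 0 → 2.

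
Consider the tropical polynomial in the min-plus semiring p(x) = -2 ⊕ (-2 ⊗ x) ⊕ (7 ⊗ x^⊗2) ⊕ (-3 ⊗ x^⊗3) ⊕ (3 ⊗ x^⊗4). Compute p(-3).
p(-3) = -12

A tropical monomial a ⊗ x^⊗i evaluates to a + i · x. Evaluating each term at x = -3:
  Term 0 contributes -2 + 0 · -3 = -2
  Term 1 contributes -2 + 1 · -3 = -5
  Term 2 contributes 7 + 2 · -3 = 1
  Term 3 contributes -3 + 3 · -3 = -12
  Term 4 contributes 3 + 4 · -3 = -9
p(-3) = ⊕ of these = min[-2, -5, 1, -12, -9] = -12.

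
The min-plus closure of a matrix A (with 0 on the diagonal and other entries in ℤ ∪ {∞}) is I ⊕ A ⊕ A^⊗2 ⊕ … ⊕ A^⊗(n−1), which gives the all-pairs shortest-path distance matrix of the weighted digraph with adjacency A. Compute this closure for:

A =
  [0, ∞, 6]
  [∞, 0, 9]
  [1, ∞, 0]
Closure =
  [0, ∞, 6]
  [10, 0, 9]
  [1, ∞, 0]

This is the Floyd-Warshall all-pairs shortest-path computation. For each intermediate vertex k = 0, 1, …, 2, update dist[i][j] ← min(dist[i][j], dist[i][k] + dist[k][j]). The final matrix gives, for each (i, j), the minimum total weight of any directed path from i to j (possibly empty when i = j).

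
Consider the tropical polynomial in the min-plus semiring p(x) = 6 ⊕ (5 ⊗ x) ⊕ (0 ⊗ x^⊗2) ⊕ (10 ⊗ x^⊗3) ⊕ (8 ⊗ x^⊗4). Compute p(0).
p(0) = 0

A tropical monomial a ⊗ x^⊗i evaluates to a + i · x. Evaluating each term at x = 0:
  Term 0 contributes 6 + 0 · 0 = 6
  Term 1 contributes 5 + 1 · 0 = 5
  Term 2 contributes 0 + 2 · 0 = 0
  Term 3 contributes 10 + 3 · 0 = 10
  Term 4 contributes 8 + 4 · 0 = 8
p(0) = ⊕ of these = min[6, 5, 0, 10, 8] = 0.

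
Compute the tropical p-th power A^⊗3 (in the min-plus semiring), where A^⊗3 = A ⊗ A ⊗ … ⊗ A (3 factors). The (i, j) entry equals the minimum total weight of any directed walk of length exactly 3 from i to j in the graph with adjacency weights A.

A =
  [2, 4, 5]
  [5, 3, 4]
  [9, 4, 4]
A^⊗3 =
  [6, 8, 9]
  [9, 9, 10]
  [11, 10, 11]

Each entry (A^⊗3)_ij equals the minimum over all length-3 walks i = v_0 → v_1 → … → v_3 = j of Σ_t A[v_t][v_{t+1}]. For example, for (i, j) = (0, 2) we minimise over 9 possible intermediate vertex sequences; the minimum is 9, attained along the walk 0 → 0 → 0 → 2.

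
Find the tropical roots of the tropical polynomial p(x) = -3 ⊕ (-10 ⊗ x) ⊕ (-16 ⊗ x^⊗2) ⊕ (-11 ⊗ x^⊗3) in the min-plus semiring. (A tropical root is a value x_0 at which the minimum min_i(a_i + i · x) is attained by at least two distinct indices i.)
Roots: {-5, 6, 7}

Each tropical root is a break point of the lower envelope of the lines y = a_i + i · x (there are 4 lines, with slopes 0, 1, ..., 3). Only the lines that attain the minimum somewhere contribute to roots; other lines are dominated. Here the surviving (envelope) indices are i = 3, i = 2, i = 1, i = 0.
Intersections between consecutive envelope lines give the roots: for adjacent envelope indices i < j the intersection is x = (a_i − a_j) / (j − i). Reading off the sorted break points: {-5, 6, 7}.
Verification: at each break x_0, at least two indices attain the minimum of min_i(a_i + i · x_0).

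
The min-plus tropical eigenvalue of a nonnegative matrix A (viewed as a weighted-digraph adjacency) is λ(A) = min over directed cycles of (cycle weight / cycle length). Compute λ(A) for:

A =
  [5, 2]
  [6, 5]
λ(A) = 4

Enumerate directed cycles and compute their means (weight / length). Sample:
  cycle 0 → 0: weight = 5, length = 1, mean = 5/1 ≈ 5.000
  cycle 1 → 1: weight = 5, length = 1, mean = 5/1 ≈ 5.000
  cycle 0 → 1 → 0: weight = 8, length = 2, mean = 8/2 ≈ 4.000
  cycle 1 → 0 → 1: weight = 8, length = 2, mean = 8/2 ≈ 4.000
Minimum mean = 4.000, attained e.g. along the cycle 0 → 1 → 0 with weight 8 and length 2. So λ(A) = 8/2 = 4.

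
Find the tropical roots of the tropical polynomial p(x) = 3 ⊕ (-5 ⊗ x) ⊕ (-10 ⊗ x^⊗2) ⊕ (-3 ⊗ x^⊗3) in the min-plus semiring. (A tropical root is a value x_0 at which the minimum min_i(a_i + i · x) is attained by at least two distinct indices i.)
Roots: {-7, 5, 8}

Each tropical root is a break point of the lower envelope of the lines y = a_i + i · x (there are 4 lines, with slopes 0, 1, ..., 3). Only the lines that attain the minimum somewhere contribute to roots; other lines are dominated. Here the surviving (envelope) indices are i = 3, i = 2, i = 1, i = 0.
Intersections between consecutive envelope lines give the roots: for adjacent envelope indices i < j the intersection is x = (a_i − a_j) / (j − i). Reading off the sorted break points: {-7, 5, 8}.
Verification: at each break x_0, at least two indices attain the minimum of min_i(a_i + i · x_0).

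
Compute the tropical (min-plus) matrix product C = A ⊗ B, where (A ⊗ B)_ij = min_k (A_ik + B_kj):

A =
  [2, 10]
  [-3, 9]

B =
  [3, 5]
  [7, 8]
A ⊗ B =
  [5, 7]
  [0, 2]

Apply the min-plus product entry-by-entry:
  C[0][0] = min over k of (A[0][0] + B[0][0] = 2 + 3 = 5, A[0][1] + B[1][0] = 10 + 7 = 17) = 5 (attained at k = 0)
  C[0][1] = min over k of (A[0][0] + B[0][1] = 2 + 5 = 7, A[0][1] + B[1][1] = 10 + 8 = 18) = 7 (attained at k = 0)
  C[1][0] = min over k of (A[1][0] + B[0][0] = -3 + 3 = 0, A[1][1] + B[1][0] = 9 + 7 = 16) = 0 (attained at k = 0)
  C[1][1] = min over k of (A[1][0] + B[0][1] = -3 + 5 = 2, A[1][1] + B[1][1] = 9 + 8 = 17) = 2 (attained at k = 0)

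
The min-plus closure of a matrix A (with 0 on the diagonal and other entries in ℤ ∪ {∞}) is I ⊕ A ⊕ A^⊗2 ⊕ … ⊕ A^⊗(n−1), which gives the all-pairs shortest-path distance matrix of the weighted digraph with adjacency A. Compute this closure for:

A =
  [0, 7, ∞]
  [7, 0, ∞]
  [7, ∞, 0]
Closure =
  [0, 7, ∞]
  [7, 0, ∞]
  [7, 14, 0]

This is the Floyd-Warshall all-pairs shortest-path computation. For each intermediate vertex k = 0, 1, …, 2, update dist[i][j] ← min(dist[i][j], dist[i][k] + dist[k][j]). The final matrix gives, for each (i, j), the minimum total weight of any directed path from i to j (possibly empty when i = j).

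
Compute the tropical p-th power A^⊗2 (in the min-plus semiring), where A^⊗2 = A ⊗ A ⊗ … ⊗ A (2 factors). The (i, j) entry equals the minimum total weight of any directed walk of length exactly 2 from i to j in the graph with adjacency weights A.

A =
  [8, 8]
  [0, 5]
A^⊗2 =
  [8, 13]
  [5, 8]

Each entry (A^⊗2)_ij equals the minimum over all length-2 walks i = v_0 → v_1 → … → v_2 = j of Σ_t A[v_t][v_{t+1}]. For example, for (i, j) = (0, 1) we minimise over 2 possible intermediate vertex sequences; the minimum is 13, attained along the walk 0 → 1 → 1.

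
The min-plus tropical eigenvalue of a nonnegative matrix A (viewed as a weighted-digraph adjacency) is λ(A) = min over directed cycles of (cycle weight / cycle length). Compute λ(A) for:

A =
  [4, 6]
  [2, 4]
λ(A) = 4

Enumerate directed cycles and compute their means (weight / length). Sample:
  cycle 0 → 0: weight = 4, length = 1, mean = 4/1 ≈ 4.000
  cycle 1 → 1: weight = 4, length = 1, mean = 4/1 ≈ 4.000
  cycle 0 → 1 → 0: weight = 8, length = 2, mean = 8/2 ≈ 4.000
  cycle 1 → 0 → 1: weight = 8, length = 2, mean = 8/2 ≈ 4.000
Minimum mean = 4.000, attained e.g. along the cycle 0 → 0 with weight 4 and length 1. So λ(A) = 4/1 = 4.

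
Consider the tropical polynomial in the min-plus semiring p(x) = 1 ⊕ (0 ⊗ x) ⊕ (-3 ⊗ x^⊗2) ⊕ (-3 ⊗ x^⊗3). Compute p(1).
p(1) = -1

A tropical monomial a ⊗ x^⊗i evaluates to a + i · x. Evaluating each term at x = 1:
  Term 0 contributes 1 + 0 · 1 = 1
  Term 1 contributes 0 + 1 · 1 = 1
  Term 2 contributes -3 + 2 · 1 = -1
  Term 3 contributes -3 + 3 · 1 = 0
p(1) = ⊕ of these = min[1, 1, -1, 0] = -1.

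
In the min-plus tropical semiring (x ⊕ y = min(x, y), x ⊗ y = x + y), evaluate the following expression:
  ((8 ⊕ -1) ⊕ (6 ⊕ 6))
((8 ⊕ -1) ⊕ (6 ⊕ 6)) = -1

Expand innermost to outermost. Recall ⊕ takes the minimum of its arguments and ⊗ takes their sum. Working out the expression ((8 ⊕ -1) ⊕ (6 ⊕ 6)) gives -1.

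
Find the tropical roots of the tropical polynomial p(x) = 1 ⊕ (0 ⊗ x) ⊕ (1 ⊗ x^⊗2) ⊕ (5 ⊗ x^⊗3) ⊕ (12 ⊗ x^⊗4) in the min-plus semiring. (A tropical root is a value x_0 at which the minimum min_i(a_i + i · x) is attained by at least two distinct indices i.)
Roots: {-7, -4, -1, 1}

Each tropical root is a break point of the lower envelope of the lines y = a_i + i · x (there are 5 lines, with slopes 0, 1, ..., 4). Only the lines that attain the minimum somewhere contribute to roots; other lines are dominated. Here the surviving (envelope) indices are i = 4, i = 3, i = 2, i = 1, i = 0.
Intersections between consecutive envelope lines give the roots: for adjacent envelope indices i < j the intersection is x = (a_i − a_j) / (j − i). Reading off the sorted break points: {-7, -4, -1, 1}.
Verification: at each break x_0, at least two indices attain the minimum of min_i(a_i + i · x_0).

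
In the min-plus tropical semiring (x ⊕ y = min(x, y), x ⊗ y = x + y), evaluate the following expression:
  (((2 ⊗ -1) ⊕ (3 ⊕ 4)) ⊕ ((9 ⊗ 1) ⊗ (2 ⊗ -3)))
(((2 ⊗ -1) ⊕ (3 ⊕ 4)) ⊕ ((9 ⊗ 1) ⊗ (2 ⊗ -3))) = 1

Expand innermost to outermost. Recall ⊕ takes the minimum of its arguments and ⊗ takes their sum. Working out the expression (((2 ⊗ -1) ⊕ (3 ⊕ 4)) ⊕ ((9 ⊗ 1) ⊗ (2 ⊗ -3))) gives 1.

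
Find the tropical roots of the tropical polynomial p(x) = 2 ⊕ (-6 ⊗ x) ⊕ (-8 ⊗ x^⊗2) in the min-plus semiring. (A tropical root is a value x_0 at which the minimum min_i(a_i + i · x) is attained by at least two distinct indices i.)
Roots: {2, 8}

Each tropical root is a break point of the lower envelope of the lines y = a_i + i · x (there are 3 lines, with slopes 0, 1, ..., 2). Only the lines that attain the minimum somewhere contribute to roots; other lines are dominated. Here the surviving (envelope) indices are i = 2, i = 1, i = 0.
Intersections between consecutive envelope lines give the roots: for adjacent envelope indices i < j the intersection is x = (a_i − a_j) / (j − i). Reading off the sorted break points: {2, 8}.
Verification: at each break x_0, at least two indices attain the minimum of min_i(a_i + i · x_0).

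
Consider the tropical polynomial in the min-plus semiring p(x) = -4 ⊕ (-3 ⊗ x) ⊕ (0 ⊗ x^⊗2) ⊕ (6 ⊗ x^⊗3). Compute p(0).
p(0) = -4

A tropical monomial a ⊗ x^⊗i evaluates to a + i · x. Evaluating each term at x = 0:
  Term 0 contributes -4 + 0 · 0 = -4
  Term 1 contributes -3 + 1 · 0 = -3
  Term 2 contributes 0 + 2 · 0 = 0
  Term 3 contributes 6 + 3 · 0 = 6
p(0) = ⊕ of these = min[-4, -3, 0, 6] = -4.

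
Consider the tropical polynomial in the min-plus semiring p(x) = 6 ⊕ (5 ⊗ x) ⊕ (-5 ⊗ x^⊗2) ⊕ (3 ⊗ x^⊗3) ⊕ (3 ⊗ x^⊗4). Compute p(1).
p(1) = -3

A tropical monomial a ⊗ x^⊗i evaluates to a + i · x. Evaluating each term at x = 1:
  Term 0 contributes 6 + 0 · 1 = 6
  Term 1 contributes 5 + 1 · 1 = 6
  Term 2 contributes -5 + 2 · 1 = -3
  Term 3 contributes 3 + 3 · 1 = 6
  Term 4 contributes 3 + 4 · 1 = 7
p(1) = ⊕ of these = min[6, 6, -3, 6, 7] = -3.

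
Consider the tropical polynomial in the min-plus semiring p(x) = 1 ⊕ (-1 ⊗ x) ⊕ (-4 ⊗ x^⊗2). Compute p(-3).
p(-3) = -10

A tropical monomial a ⊗ x^⊗i evaluates to a + i · x. Evaluating each term at x = -3:
  Term 0 contributes 1 + 0 · -3 = 1
  Term 1 contributes -1 + 1 · -3 = -4
  Term 2 contributes -4 + 2 · -3 = -10
p(-3) = ⊕ of these = min[1, -4, -10] = -10.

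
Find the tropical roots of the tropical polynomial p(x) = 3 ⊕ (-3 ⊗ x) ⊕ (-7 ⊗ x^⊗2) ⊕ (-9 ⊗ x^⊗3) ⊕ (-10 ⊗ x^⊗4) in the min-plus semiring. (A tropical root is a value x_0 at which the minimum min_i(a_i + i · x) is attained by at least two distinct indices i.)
Roots: {1, 2, 4, 6}

Each tropical root is a break point of the lower envelope of the lines y = a_i + i · x (there are 5 lines, with slopes 0, 1, ..., 4). Only the lines that attain the minimum somewhere contribute to roots; other lines are dominated. Here the surviving (envelope) indices are i = 4, i = 3, i = 2, i = 1, i = 0.
Intersections between consecutive envelope lines give the roots: for adjacent envelope indices i < j the intersection is x = (a_i − a_j) / (j − i). Reading off the sorted break points: {1, 2, 4, 6}.
Verification: at each break x_0, at least two indices attain the minimum of min_i(a_i + i · x_0).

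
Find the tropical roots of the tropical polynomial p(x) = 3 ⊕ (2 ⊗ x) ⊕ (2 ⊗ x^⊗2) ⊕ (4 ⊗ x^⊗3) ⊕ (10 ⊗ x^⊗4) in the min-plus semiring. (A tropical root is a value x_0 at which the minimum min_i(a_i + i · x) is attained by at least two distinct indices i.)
Roots: {-6, -2, 0, 1}

Each tropical root is a break point of the lower envelope of the lines y = a_i + i · x (there are 5 lines, with slopes 0, 1, ..., 4). Only the lines that attain the minimum somewhere contribute to roots; other lines are dominated. Here the surviving (envelope) indices are i = 4, i = 3, i = 2, i = 1, i = 0.
Intersections between consecutive envelope lines give the roots: for adjacent envelope indices i < j the intersection is x = (a_i − a_j) / (j − i). Reading off the sorted break points: {-6, -2, 0, 1}.
Verification: at each break x_0, at least two indices attain the minimum of min_i(a_i + i · x_0).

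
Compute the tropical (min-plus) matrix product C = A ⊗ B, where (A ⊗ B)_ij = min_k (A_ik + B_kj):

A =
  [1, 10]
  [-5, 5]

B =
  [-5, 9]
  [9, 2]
A ⊗ B =
  [-4, 10]
  [-10, 4]

Apply the min-plus product entry-by-entry:
  C[0][0] = min over k of (A[0][0] + B[0][0] = 1 + -5 = -4, A[0][1] + B[1][0] = 10 + 9 = 19) = -4 (attained at k = 0)
  C[0][1] = min over k of (A[0][0] + B[0][1] = 1 + 9 = 10, A[0][1] + B[1][1] = 10 + 2 = 12) = 10 (attained at k = 0)
  C[1][0] = min over k of (A[1][0] + B[0][0] = -5 + -5 = -10, A[1][1] + B[1][0] = 5 + 9 = 14) = -10 (attained at k = 0)
  C[1][1] = min over k of (A[1][0] + B[0][1] = -5 + 9 = 4, A[1][1] + B[1][1] = 5 + 2 = 7) = 4 (attained at k = 0)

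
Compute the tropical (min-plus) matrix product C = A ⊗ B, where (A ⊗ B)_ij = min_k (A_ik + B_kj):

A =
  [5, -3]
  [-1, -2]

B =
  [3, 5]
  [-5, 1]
A ⊗ B =
  [-8, -2]
  [-7, -1]

Apply the min-plus product entry-by-entry:
  C[0][0] = min over k of (A[0][0] + B[0][0] = 5 + 3 = 8, A[0][1] + B[1][0] = -3 + -5 = -8) = -8 (attained at k = 1)
  C[0][1] = min over k of (A[0][0] + B[0][1] = 5 + 5 = 10, A[0][1] + B[1][1] = -3 + 1 = -2) = -2 (attained at k = 1)
  C[1][0] = min over k of (A[1][0] + B[0][0] = -1 + 3 = 2, A[1][1] + B[1][0] = -2 + -5 = -7) = -7 (attained at k = 1)
  C[1][1] = min over k of (A[1][0] + B[0][1] = -1 + 5 = 4, A[1][1] + B[1][1] = -2 + 1 = -1) = -1 (attained at k = 1)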